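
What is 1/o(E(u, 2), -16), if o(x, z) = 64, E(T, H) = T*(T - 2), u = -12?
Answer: 1/64 ≈ 0.015625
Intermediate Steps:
E(T, H) = T*(-2 + T)
1/o(E(u, 2), -16) = 1/64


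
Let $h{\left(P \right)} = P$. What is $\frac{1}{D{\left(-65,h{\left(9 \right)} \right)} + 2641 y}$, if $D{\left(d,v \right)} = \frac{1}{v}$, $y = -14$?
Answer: $- \frac{9}{332765} \approx -2.7046 \cdot 10^{-5}$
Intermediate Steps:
$\frac{1}{D{\left(-65,h{\left(9 \right)} \right)} + 2641 y} = \frac{1}{\frac{1}{9} + 2641 \left(-14\right)} = \frac{1}{\frac{1}{9} - 36974} = \frac{1}{- \frac{332765}{9}} = - \frac{9}{332765}$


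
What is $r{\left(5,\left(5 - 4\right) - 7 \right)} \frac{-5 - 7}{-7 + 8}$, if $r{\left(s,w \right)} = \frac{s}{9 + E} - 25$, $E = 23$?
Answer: $\frac{2385}{8} \approx 298.13$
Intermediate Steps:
$r{\left(s,w \right)} = -25 + \frac{s}{32}$ ($r{\left(s,w \right)} = \frac{s}{9 + 23} - 25 = \frac{s}{32} - 25 = -25 + \frac{s}{32}$)
$r{\left(5,\left(5 - 4\right) - 7 \right)} \frac{-5 - 7}{-7 + 8} = \left(-25 + \frac{1}{32} \cdot 5\right) \frac{-5 - 7}{-7 + 8} = \left(-25 + \frac{5}{32}\right) \left(- \frac{12}{1}\right) = - \frac{795 \left(\left(-12\right) 1\right)}{32} = \left(- \frac{795}{32}\right) \left(-12\right) = \frac{2385}{8}$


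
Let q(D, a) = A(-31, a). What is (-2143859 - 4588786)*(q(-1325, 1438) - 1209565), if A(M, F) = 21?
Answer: 8143430363880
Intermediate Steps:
q(D, a) = 21
(-2143859 - 4588786)*(q(-1325, 1438) - 1209565) = (-2143859 - 4588786)*(21 - 1209565) = -6732645*(-1209544) = 8143430363880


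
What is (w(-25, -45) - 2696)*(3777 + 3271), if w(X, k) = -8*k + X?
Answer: -16640328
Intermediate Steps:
w(X, k) = X - 8*k
(w(-25, -45) - 2696)*(3777 + 3271) = ((-25 - 8*(-45)) - 2696)*(3777 + 3271) = ((-25 + 360) - 2696)*7048 = (335 - 2696)*7048 = -2361*7048 = -16640328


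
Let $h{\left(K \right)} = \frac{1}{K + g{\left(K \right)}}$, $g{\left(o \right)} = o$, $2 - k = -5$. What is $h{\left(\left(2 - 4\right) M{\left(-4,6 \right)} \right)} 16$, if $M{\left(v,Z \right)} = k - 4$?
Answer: $- \frac{4}{3} \approx -1.3333$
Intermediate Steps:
$k = 7$ ($k = 2 - -5 = 2 + 5 = 7$)
$M{\left(v,Z \right)} = 3$ ($M{\left(v,Z \right)} = 7 - 4 = 3$)
$h{\left(K \right)} = \frac{1}{2 K}$ ($h{\left(K \right)} = \frac{1}{K + K} = \frac{1}{2 K}$)
$h{\left(\left(2 - 4\right) M{\left(-4,6 \right)} \right)} 16 = \frac{1}{2 \left(2 - 4\right) 3} \cdot 16 = \frac{1}{2 \left(\left(-2\right) 3\right)} 16 = \frac{1}{2 \left(-6\right)} 16 = \frac{1}{2} \left(- \frac{1}{6}\right) 16 = \left(- \frac{1}{12}\right) 16 = - \frac{4}{3}$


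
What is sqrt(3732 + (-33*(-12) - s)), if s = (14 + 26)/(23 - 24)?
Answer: 2*sqrt(1042) ≈ 64.560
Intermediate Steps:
s = -40 (s = 40/(-1) = -1*40 = -40)
sqrt(3732 + (-33*(-12) - s)) = sqrt(3732 + (-33*(-12) - 1*(-40))) = sqrt(3732 + (-11*(-36) + 40)) = sqrt(3732 + (396 + 40)) = sqrt(3732 + 436) = sqrt(4168) = 2*sqrt(1042)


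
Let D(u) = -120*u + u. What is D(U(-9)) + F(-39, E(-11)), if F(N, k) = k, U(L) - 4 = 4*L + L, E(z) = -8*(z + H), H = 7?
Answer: 4911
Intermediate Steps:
E(z) = -56 - 8*z (E(z) = -8*(z + 7) = -8*(7 + z) = -56 - 8*z)
U(L) = 4 + 5*L (U(L) = 4 + (4*L + L) = 4 + 5*L)
D(u) = -119*u
D(U(-9)) + F(-39, E(-11)) = -119*(4 + 5*(-9)) + (-56 - 8*(-11)) = -119*(4 - 45) + (-56 + 88) = -119*(-41) + 32 = 4879 + 32 = 4911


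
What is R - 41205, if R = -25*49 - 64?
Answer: -42494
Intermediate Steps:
R = -1289 (R = -1225 - 64 = -1289)
R - 41205 = -1289 - 41205 = -42494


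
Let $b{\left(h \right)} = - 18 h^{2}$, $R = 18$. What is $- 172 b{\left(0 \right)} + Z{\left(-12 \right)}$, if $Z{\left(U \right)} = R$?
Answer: $18$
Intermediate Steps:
$Z{\left(U \right)} = 18$
$- 172 b{\left(0 \right)} + Z{\left(-12 \right)} = - 172 \left(- 18 \cdot 0^{2}\right) + 18 = - 172 \left(\left(-18\right) 0\right) + 18 = \left(-172\right) 0 + 18 = 0 + 18 = 18$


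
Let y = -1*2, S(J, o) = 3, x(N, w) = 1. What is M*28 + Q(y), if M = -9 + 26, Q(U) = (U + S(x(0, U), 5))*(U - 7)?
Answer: 467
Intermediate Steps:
y = -2
Q(U) = (-7 + U)*(3 + U) (Q(U) = (U + 3)*(U - 7) = (3 + U)*(-7 + U) = (-7 + U)*(3 + U))
M = 17
M*28 + Q(y) = 17*28 + (-21 + (-2)² - 4*(-2)) = 476 + (-21 + 4 + 8) = 476 - 9 = 467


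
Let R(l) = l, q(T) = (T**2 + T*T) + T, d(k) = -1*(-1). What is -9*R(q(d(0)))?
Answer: -27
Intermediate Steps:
d(k) = 1
q(T) = T + 2*T**2 (q(T) = (T**2 + T**2) + T = 2*T**2 + T = T + 2*T**2)
-9*R(q(d(0))) = -9*(1 + 2*1) = -9*(1 + 2) = -9*3 = -27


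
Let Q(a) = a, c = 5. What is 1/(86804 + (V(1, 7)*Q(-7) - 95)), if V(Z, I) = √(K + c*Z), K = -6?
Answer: 12387/1074064390 + I/1074064390 ≈ 1.1533e-5 + 9.3104e-10*I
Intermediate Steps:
V(Z, I) = √(-6 + 5*Z)
1/(86804 + (V(1, 7)*Q(-7) - 95)) = 1/(86804 + (√(-6 + 5*1)*(-7) - 95)) = 1/(86804 + (√(-6 + 5)*(-7) - 95)) = 1/(86804 + (√(-1)*(-7) - 95)) = 1/(86804 + (I*(-7) - 95)) = 1/(86804 + (-7*I - 95)) = 1/(86804 + (-95 - 7*I)) = 1/(86709 - 7*I) = (86709 + 7*I)/7518450730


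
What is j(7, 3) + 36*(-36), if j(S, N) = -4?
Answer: -1300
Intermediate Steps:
j(7, 3) + 36*(-36) = -4 + 36*(-36) = -4 - 1296 = -1300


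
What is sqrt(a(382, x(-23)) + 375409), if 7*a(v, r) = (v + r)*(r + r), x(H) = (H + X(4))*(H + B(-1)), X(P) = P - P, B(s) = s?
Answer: sqrt(25612993)/7 ≈ 722.99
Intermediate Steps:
X(P) = 0
x(H) = H*(-1 + H) (x(H) = (H + 0)*(H - 1) = H*(-1 + H))
a(v, r) = 2*r*(r + v)/7 (a(v, r) = ((v + r)*(r + r))/7 = ((r + v)*(2*r))/7 = (2*r*(r + v))/7 = 2*r*(r + v)/7)
sqrt(a(382, x(-23)) + 375409) = sqrt(2*(-23*(-1 - 23))*(-23*(-1 - 23) + 382)/7 + 375409) = sqrt(2*(-23*(-24))*(-23*(-24) + 382)/7 + 375409) = sqrt((2/7)*552*(552 + 382) + 375409) = sqrt((2/7)*552*934 + 375409) = sqrt(1031136/7 + 375409) = sqrt(3658999/7) = sqrt(25612993)/7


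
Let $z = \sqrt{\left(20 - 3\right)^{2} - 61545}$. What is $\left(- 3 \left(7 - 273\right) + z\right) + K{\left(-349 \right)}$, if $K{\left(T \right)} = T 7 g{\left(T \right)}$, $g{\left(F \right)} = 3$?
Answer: $-6531 + 2 i \sqrt{15314} \approx -6531.0 + 247.5 i$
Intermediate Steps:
$K{\left(T \right)} = 21 T$ ($K{\left(T \right)} = T 7 \cdot 3 = 7 T 3 = 21 T$)
$z = 2 i \sqrt{15314}$ ($z = \sqrt{17^{2} - 61545} = \sqrt{289 - 61545} = \sqrt{-61256} = 2 i \sqrt{15314} \approx 247.5 i$)
$\left(- 3 \left(7 - 273\right) + z\right) + K{\left(-349 \right)} = \left(- 3 \left(7 - 273\right) + 2 i \sqrt{15314}\right) + 21 \left(-349\right) = \left(\left(-3\right) \left(-266\right) + 2 i \sqrt{15314}\right) - 7329 = \left(798 + 2 i \sqrt{15314}\right) - 7329 = -6531 + 2 i \sqrt{15314}$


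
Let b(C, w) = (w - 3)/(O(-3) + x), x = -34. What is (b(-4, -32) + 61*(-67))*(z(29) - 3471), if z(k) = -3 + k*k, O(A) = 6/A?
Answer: 387306401/36 ≈ 1.0759e+7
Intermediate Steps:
b(C, w) = 1/12 - w/36 (b(C, w) = (w - 3)/(6/(-3) - 34) = (-3 + w)/(6*(-1/3) - 34) = (-3 + w)/(-2 - 34) = (-3 + w)/(-36) = (-3 + w)*(-1/36) = 1/12 - w/36)
z(k) = -3 + k**2
(b(-4, -32) + 61*(-67))*(z(29) - 3471) = ((1/12 - 1/36*(-32)) + 61*(-67))*((-3 + 29**2) - 3471) = ((1/12 + 8/9) - 4087)*((-3 + 841) - 3471) = (35/36 - 4087)*(838 - 3471) = -147097/36*(-2633) = 387306401/36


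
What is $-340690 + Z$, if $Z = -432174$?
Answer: $-772864$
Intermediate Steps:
$-340690 + Z = -340690 - 432174 = -772864$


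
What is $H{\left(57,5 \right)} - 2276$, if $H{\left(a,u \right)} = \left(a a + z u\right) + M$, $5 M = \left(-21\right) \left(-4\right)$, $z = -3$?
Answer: $\frac{4874}{5} \approx 974.8$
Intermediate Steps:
$M = \frac{84}{5}$ ($M = \frac{\left(-21\right) \left(-4\right)}{5} = \frac{1}{5} \cdot 84 = \frac{84}{5} \approx 16.8$)
$H{\left(a,u \right)} = \frac{84}{5} + a^{2} - 3 u$ ($H{\left(a,u \right)} = \left(a a - 3 u\right) + \frac{84}{5} = \left(a^{2} - 3 u\right) + \frac{84}{5} = \frac{84}{5} + a^{2} - 3 u$)
$H{\left(57,5 \right)} - 2276 = \left(\frac{84}{5} + 57^{2} - 15\right) - 2276 = \left(\frac{84}{5} + 3249 - 15\right) - 2276 = \frac{16254}{5} - 2276 = \frac{4874}{5}$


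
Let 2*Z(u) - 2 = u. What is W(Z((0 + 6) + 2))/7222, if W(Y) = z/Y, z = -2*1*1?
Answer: -1/18055 ≈ -5.5386e-5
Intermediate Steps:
Z(u) = 1 + u/2
z = -2 (z = -2*1 = -2)
W(Y) = -2/Y
W(Z((0 + 6) + 2))/7222 = -2/(1 + ((0 + 6) + 2)/2)/7222 = -2/(1 + (6 + 2)/2)*(1/7222) = -2/(1 + (½)*8)*(1/7222) = -2/(1 + 4)*(1/7222) = -2/5*(1/7222) = -2*⅕*(1/7222) = -⅖*1/7222 = -1/18055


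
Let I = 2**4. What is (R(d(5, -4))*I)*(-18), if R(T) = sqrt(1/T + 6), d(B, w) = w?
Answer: -144*sqrt(23) ≈ -690.60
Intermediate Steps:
R(T) = sqrt(6 + 1/T)
I = 16
(R(d(5, -4))*I)*(-18) = (sqrt(6 + 1/(-4))*16)*(-18) = (sqrt(6 - 1/4)*16)*(-18) = (sqrt(23/4)*16)*(-18) = ((sqrt(23)/2)*16)*(-18) = (8*sqrt(23))*(-18) = -144*sqrt(23)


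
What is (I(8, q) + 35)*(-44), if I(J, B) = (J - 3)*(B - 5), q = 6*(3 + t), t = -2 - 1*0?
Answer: -1760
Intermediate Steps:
t = -2 (t = -2 + 0 = -2)
q = 6 (q = 6*(3 - 2) = 6*1 = 6)
I(J, B) = (-5 + B)*(-3 + J) (I(J, B) = (-3 + J)*(-5 + B) = (-5 + B)*(-3 + J))
(I(8, q) + 35)*(-44) = ((15 - 5*8 - 3*6 + 6*8) + 35)*(-44) = ((15 - 40 - 18 + 48) + 35)*(-44) = (5 + 35)*(-44) = 40*(-44) = -1760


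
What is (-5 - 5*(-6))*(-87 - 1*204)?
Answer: -7275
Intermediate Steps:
(-5 - 5*(-6))*(-87 - 1*204) = (-5 + 30)*(-87 - 204) = 25*(-291) = -7275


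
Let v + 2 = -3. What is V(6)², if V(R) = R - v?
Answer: 121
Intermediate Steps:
v = -5 (v = -2 - 3 = -5)
V(R) = 5 + R (V(R) = R - 1*(-5) = R + 5 = 5 + R)
V(6)² = (5 + 6)² = 11² = 121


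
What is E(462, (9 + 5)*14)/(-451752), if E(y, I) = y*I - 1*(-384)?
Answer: -3789/18823 ≈ -0.20130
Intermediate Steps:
E(y, I) = 384 + I*y (E(y, I) = I*y + 384 = 384 + I*y)
E(462, (9 + 5)*14)/(-451752) = (384 + ((9 + 5)*14)*462)/(-451752) = (384 + (14*14)*462)*(-1/451752) = (384 + 196*462)*(-1/451752) = (384 + 90552)*(-1/451752) = 90936*(-1/451752) = -3789/18823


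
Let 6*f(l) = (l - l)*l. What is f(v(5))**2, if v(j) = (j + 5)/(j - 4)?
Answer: 0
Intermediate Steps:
v(j) = (5 + j)/(-4 + j)
f(l) = 0 (f(l) = ((l - l)*l)/6 = (0*l)/6 = (1/6)*0 = 0)
f(v(5))**2 = 0**2 = 0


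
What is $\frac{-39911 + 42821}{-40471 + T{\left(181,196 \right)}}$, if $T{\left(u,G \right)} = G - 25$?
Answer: $- \frac{291}{4030} \approx -0.072208$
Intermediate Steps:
$T{\left(u,G \right)} = -25 + G$
$\frac{-39911 + 42821}{-40471 + T{\left(181,196 \right)}} = \frac{-39911 + 42821}{-40471 + \left(-25 + 196\right)} = \frac{2910}{-40471 + 171} = \frac{2910}{-40300} = 2910 \left(- \frac{1}{40300}\right) = - \frac{291}{4030}$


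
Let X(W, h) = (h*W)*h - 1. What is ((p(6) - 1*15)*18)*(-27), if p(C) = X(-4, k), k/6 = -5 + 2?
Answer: 637632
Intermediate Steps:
k = -18 (k = 6*(-5 + 2) = 6*(-3) = -18)
X(W, h) = -1 + W*h² (X(W, h) = (W*h)*h - 1 = W*h² - 1 = -1 + W*h²)
p(C) = -1297 (p(C) = -1 - 4*(-18)² = -1 - 4*324 = -1 - 1296 = -1297)
((p(6) - 1*15)*18)*(-27) = ((-1297 - 1*15)*18)*(-27) = ((-1297 - 15)*18)*(-27) = -1312*18*(-27) = -23616*(-27) = 637632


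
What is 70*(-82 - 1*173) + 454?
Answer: -17396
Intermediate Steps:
70*(-82 - 1*173) + 454 = 70*(-82 - 173) + 454 = 70*(-255) + 454 = -17850 + 454 = -17396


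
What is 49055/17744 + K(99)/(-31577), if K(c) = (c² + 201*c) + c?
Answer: 145750897/80043184 ≈ 1.8209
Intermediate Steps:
K(c) = c² + 202*c
49055/17744 + K(99)/(-31577) = 49055/17744 + (99*(202 + 99))/(-31577) = 49055*(1/17744) + (99*301)*(-1/31577) = 49055/17744 + 29799*(-1/31577) = 49055/17744 - 4257/4511 = 145750897/80043184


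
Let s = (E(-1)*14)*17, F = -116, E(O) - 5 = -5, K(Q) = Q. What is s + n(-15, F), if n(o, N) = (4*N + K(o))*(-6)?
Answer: 2874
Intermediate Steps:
E(O) = 0 (E(O) = 5 - 5 = 0)
n(o, N) = -24*N - 6*o (n(o, N) = (4*N + o)*(-6) = (o + 4*N)*(-6) = -24*N - 6*o)
s = 0 (s = (0*14)*17 = 0*17 = 0)
s + n(-15, F) = 0 + (-24*(-116) - 6*(-15)) = 0 + (2784 + 90) = 0 + 2874 = 2874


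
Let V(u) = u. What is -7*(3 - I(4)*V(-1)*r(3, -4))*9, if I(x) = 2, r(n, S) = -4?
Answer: 315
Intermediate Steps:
-7*(3 - I(4)*V(-1)*r(3, -4))*9 = -7*(3 - 2*(-1)*(-4))*9 = -7*(3 - (-2)*(-4))*9 = -7*(3 - 1*8)*9 = -7*(3 - 8)*9 = -7*(-5)*9 = 35*9 = 315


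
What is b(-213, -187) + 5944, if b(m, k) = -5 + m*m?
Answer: 51308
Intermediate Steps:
b(m, k) = -5 + m**2
b(-213, -187) + 5944 = (-5 + (-213)**2) + 5944 = (-5 + 45369) + 5944 = 45364 + 5944 = 51308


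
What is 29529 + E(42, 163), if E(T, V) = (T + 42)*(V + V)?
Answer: 56913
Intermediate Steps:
E(T, V) = 2*V*(42 + T) (E(T, V) = (42 + T)*(2*V) = 2*V*(42 + T))
29529 + E(42, 163) = 29529 + 2*163*(42 + 42) = 29529 + 2*163*84 = 29529 + 27384 = 56913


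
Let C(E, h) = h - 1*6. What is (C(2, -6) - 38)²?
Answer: 2500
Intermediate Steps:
C(E, h) = -6 + h (C(E, h) = h - 6 = -6 + h)
(C(2, -6) - 38)² = ((-6 - 6) - 38)² = (-12 - 38)² = (-50)² = 2500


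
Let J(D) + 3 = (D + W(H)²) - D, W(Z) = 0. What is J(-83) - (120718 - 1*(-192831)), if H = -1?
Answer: -313552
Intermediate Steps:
J(D) = -3 (J(D) = -3 + ((D + 0²) - D) = -3 + ((D + 0) - D) = -3 + (D - D) = -3 + 0 = -3)
J(-83) - (120718 - 1*(-192831)) = -3 - (120718 - 1*(-192831)) = -3 - (120718 + 192831) = -3 - 1*313549 = -3 - 313549 = -313552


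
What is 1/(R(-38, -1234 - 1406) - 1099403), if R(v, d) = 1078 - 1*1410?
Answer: -1/1099735 ≈ -9.0931e-7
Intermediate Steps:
R(v, d) = -332 (R(v, d) = 1078 - 1410 = -332)
1/(R(-38, -1234 - 1406) - 1099403) = 1/(-332 - 1099403) = 1/(-1099735) = -1/1099735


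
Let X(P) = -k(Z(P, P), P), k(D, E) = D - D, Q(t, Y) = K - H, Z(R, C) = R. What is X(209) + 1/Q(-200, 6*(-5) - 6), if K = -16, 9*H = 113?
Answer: -9/257 ≈ -0.035019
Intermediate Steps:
H = 113/9 (H = (⅑)*113 = 113/9 ≈ 12.556)
Q(t, Y) = -257/9 (Q(t, Y) = -16 - 1*113/9 = -16 - 113/9 = -257/9)
k(D, E) = 0
X(P) = 0 (X(P) = -1*0 = 0)
X(209) + 1/Q(-200, 6*(-5) - 6) = 0 + 1/(-257/9) = 0 - 9/257 = -9/257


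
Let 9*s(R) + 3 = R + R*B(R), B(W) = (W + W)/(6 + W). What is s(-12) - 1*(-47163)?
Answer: 47156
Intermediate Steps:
B(W) = 2*W/(6 + W) (B(W) = (2*W)/(6 + W) = 2*W/(6 + W))
s(R) = -1/3 + R/9 + 2*R**2/(9*(6 + R)) (s(R) = -1/3 + (R + R*(2*R/(6 + R)))/9 = -1/3 + (R + 2*R**2/(6 + R))/9 = -1/3 + (R/9 + 2*R**2/(9*(6 + R))) = -1/3 + R/9 + 2*R**2/(9*(6 + R)))
s(-12) - 1*(-47163) = (-6 - 12 + (-12)**2)/(3*(6 - 12)) - 1*(-47163) = (1/3)*(-6 - 12 + 144)/(-6) + 47163 = (1/3)*(-1/6)*126 + 47163 = -7 + 47163 = 47156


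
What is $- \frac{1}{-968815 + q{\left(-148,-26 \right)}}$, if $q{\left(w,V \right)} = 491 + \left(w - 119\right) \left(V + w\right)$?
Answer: $\frac{1}{921866} \approx 1.0848 \cdot 10^{-6}$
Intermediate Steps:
$q{\left(w,V \right)} = 491 + \left(-119 + w\right) \left(V + w\right)$
$- \frac{1}{-968815 + q{\left(-148,-26 \right)}} = - \frac{1}{-968815 - \left(-25045 - 21904\right)} = - \frac{1}{-968815 + \left(491 + 21904 + 3094 + 17612 + 3848\right)} = - \frac{1}{-968815 + 46949} = - \frac{1}{-921866} = \left(-1\right) \left(- \frac{1}{921866}\right) = \frac{1}{921866}$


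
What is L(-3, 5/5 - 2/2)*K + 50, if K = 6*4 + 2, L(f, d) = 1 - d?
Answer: 76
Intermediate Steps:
K = 26 (K = 24 + 2 = 26)
L(-3, 5/5 - 2/2)*K + 50 = (1 - (5/5 - 2/2))*26 + 50 = (1 - (5*(1/5) - 2*1/2))*26 + 50 = (1 - (1 - 1))*26 + 50 = (1 - 1*0)*26 + 50 = (1 + 0)*26 + 50 = 1*26 + 50 = 26 + 50 = 76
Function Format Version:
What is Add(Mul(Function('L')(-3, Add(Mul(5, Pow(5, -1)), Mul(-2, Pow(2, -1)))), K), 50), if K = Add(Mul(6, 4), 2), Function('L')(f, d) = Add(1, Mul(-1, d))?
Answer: 76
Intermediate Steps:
K = 26 (K = Add(24, 2) = 26)
Add(Mul(Function('L')(-3, Add(Mul(5, Pow(5, -1)), Mul(-2, Pow(2, -1)))), K), 50) = Add(Mul(Add(1, Mul(-1, Add(Mul(5, Pow(5, -1)), Mul(-2, Pow(2, -1))))), 26), 50) = Add(Mul(Add(1, Mul(-1, Add(Mul(5, Rational(1, 5)), Mul(-2, Rational(1, 2))))), 26), 50) = Add(Mul(Add(1, Mul(-1, Add(1, -1))), 26), 50) = Add(Mul(Add(1, Mul(-1, 0)), 26), 50) = Add(Mul(Add(1, 0), 26), 50) = Add(Mul(1, 26), 50) = Add(26, 50) = 76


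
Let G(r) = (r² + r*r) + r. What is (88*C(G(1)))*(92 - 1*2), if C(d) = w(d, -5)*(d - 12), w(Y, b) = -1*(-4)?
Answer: -285120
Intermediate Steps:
G(r) = r + 2*r² (G(r) = (r² + r²) + r = 2*r² + r = r + 2*r²)
w(Y, b) = 4
C(d) = -48 + 4*d (C(d) = 4*(d - 12) = 4*(-12 + d) = -48 + 4*d)
(88*C(G(1)))*(92 - 1*2) = (88*(-48 + 4*(1*(1 + 2*1))))*(92 - 1*2) = (88*(-48 + 4*(1*(1 + 2))))*(92 - 2) = (88*(-48 + 4*(1*3)))*90 = (88*(-48 + 4*3))*90 = (88*(-48 + 12))*90 = (88*(-36))*90 = -3168*90 = -285120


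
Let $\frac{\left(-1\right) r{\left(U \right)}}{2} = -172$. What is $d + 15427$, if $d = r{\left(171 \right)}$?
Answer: $15771$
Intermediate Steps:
$r{\left(U \right)} = 344$ ($r{\left(U \right)} = \left(-2\right) \left(-172\right) = 344$)
$d = 344$
$d + 15427 = 344 + 15427 = 15771$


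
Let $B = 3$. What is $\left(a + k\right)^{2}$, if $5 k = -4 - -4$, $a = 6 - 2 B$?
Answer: $0$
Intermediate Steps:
$a = 0$ ($a = 6 - 6 = 0$)
$k = 0$ ($k = \frac{-4 - -4}{5} = \frac{-4 + 4}{5} = \frac{1}{5} \cdot 0 = 0$)
$\left(a + k\right)^{2} = \left(0 + 0\right)^{2} = 0^{2} = 0$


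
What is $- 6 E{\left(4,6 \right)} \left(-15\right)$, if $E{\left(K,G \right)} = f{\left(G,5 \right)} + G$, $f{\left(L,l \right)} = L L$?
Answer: $3780$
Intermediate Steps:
$f{\left(L,l \right)} = L^{2}$
$E{\left(K,G \right)} = G + G^{2}$ ($E{\left(K,G \right)} = G^{2} + G = G + G^{2}$)
$- 6 E{\left(4,6 \right)} \left(-15\right) = - 6 \cdot 6 \left(1 + 6\right) \left(-15\right) = - 6 \cdot 6 \cdot 7 \left(-15\right) = - 6 \cdot 42 \left(-15\right) = \left(-6\right) \left(-630\right) = 3780$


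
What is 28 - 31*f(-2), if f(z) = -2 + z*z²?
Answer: 338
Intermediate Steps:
f(z) = -2 + z³
28 - 31*f(-2) = 28 - 31*(-2 + (-2)³) = 28 - 31*(-2 - 8) = 28 - 31*(-10) = 28 + 310 = 338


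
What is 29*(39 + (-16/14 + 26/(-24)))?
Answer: 89581/84 ≈ 1066.4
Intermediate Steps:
29*(39 + (-16/14 + 26/(-24))) = 29*(39 + (-16*1/14 + 26*(-1/24))) = 29*(39 + (-8/7 - 13/12)) = 29*(39 - 187/84) = 29*(3089/84) = 89581/84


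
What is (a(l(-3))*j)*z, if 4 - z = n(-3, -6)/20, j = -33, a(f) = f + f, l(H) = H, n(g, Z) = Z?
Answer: 4257/5 ≈ 851.40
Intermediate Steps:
a(f) = 2*f
z = 43/10 (z = 4 - (-6)/20 = 4 - 1*(-3/10) = 4 + 3/10 = 43/10 ≈ 4.3000)
(a(l(-3))*j)*z = ((2*(-3))*(-33))*(43/10) = -6*(-33)*(43/10) = 198*(43/10) = 4257/5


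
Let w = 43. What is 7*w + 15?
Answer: 316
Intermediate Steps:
7*w + 15 = 7*43 + 15 = 301 + 15 = 316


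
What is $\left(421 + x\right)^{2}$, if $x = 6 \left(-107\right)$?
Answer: $48841$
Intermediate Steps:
$x = -642$
$\left(421 + x\right)^{2} = \left(421 - 642\right)^{2} = \left(-221\right)^{2} = 48841$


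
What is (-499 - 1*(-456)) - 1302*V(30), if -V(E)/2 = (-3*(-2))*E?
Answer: 468677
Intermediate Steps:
V(E) = -12*E (V(E) = -2*(-3*(-2))*E = -12*E)
(-499 - 1*(-456)) - 1302*V(30) = (-499 - 1*(-456)) - (-15624)*30 = (-499 + 456) - 1302*(-360) = -43 + 468720 = 468677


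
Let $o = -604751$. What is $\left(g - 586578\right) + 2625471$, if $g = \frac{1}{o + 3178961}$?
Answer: $\frac{5248538749531}{2574210} \approx 2.0389 \cdot 10^{6}$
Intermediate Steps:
$g = \frac{1}{2574210}$ ($g = \frac{1}{-604751 + 3178961} = \frac{1}{2574210} \approx 3.8847 \cdot 10^{-7}$)
$\left(g - 586578\right) + 2625471 = \left(\frac{1}{2574210} - 586578\right) + 2625471 = - \frac{1509974953379}{2574210} + 2625471 = \frac{5248538749531}{2574210}$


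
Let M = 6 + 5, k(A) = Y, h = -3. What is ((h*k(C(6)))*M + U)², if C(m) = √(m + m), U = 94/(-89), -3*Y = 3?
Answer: 8082649/7921 ≈ 1020.4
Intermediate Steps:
Y = -1 (Y = -⅓*3 = -1)
U = -94/89 (U = 94*(-1/89) = -94/89 ≈ -1.0562)
C(m) = √2*√m (C(m) = √(2*m) = √2*√m)
k(A) = -1
M = 11
((h*k(C(6)))*M + U)² = (-3*(-1)*11 - 94/89)² = (3*11 - 94/89)² = (33 - 94/89)² = (2843/89)² = 8082649/7921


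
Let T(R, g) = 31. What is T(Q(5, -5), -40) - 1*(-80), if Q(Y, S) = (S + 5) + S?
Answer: 111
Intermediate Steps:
Q(Y, S) = 5 + 2*S (Q(Y, S) = (5 + S) + S = 5 + 2*S)
T(Q(5, -5), -40) - 1*(-80) = 31 - 1*(-80) = 31 + 80 = 111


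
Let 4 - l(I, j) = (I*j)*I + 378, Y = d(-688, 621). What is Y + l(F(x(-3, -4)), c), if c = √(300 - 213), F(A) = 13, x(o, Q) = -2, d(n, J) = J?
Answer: 247 - 169*√87 ≈ -1329.3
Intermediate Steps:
c = √87 ≈ 9.3274
Y = 621
l(I, j) = -374 - j*I² (l(I, j) = 4 - ((I*j)*I + 378) = 4 - (j*I² + 378) = 4 - (378 + j*I²) = 4 + (-378 - j*I²) = -374 - j*I²)
Y + l(F(x(-3, -4)), c) = 621 + (-374 - 1*√87*13²) = 621 + (-374 - 1*√87*169) = 621 + (-374 - 169*√87) = 247 - 169*√87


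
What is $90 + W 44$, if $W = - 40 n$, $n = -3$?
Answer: $5370$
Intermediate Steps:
$W = 120$ ($W = \left(-40\right) \left(-3\right) = 120$)
$90 + W 44 = 90 + 120 \cdot 44 = 90 + 5280 = 5370$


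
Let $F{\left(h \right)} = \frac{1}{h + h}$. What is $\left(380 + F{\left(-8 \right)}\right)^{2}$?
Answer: $\frac{36954241}{256} \approx 1.4435 \cdot 10^{5}$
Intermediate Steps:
$F{\left(h \right)} = \frac{1}{2 h}$
$\left(380 + F{\left(-8 \right)}\right)^{2} = \left(380 + \frac{1}{2 \left(-8\right)}\right)^{2} = \left(380 + \frac{1}{2} \left(- \frac{1}{8}\right)\right)^{2} = \left(380 - \frac{1}{16}\right)^{2} = \left(\frac{6079}{16}\right)^{2} = \frac{36954241}{256}$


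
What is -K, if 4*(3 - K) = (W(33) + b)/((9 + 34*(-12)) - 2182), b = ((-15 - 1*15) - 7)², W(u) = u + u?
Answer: -32407/10324 ≈ -3.1390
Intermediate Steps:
W(u) = 2*u
b = 1369 (b = ((-15 - 15) - 7)² = (-30 - 7)² = (-37)² = 1369)
K = 32407/10324 (K = 3 - (2*33 + 1369)/(4*((9 + 34*(-12)) - 2182)) = 3 - (66 + 1369)/(4*((9 - 408) - 2182)) = 3 - 1435/(4*(-399 - 2182)) = 3 - 1435/(4*(-2581)) = 3 - 1435*(-1)/(4*2581) = 3 - ¼*(-1435/2581) = 3 + 1435/10324 = 32407/10324 ≈ 3.1390)
-K = -1*32407/10324 = -32407/10324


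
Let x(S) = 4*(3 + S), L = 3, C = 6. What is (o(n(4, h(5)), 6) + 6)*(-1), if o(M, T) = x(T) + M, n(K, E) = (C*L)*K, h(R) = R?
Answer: -114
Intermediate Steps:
n(K, E) = 18*K (n(K, E) = (6*3)*K = 18*K)
x(S) = 12 + 4*S
o(M, T) = 12 + M + 4*T (o(M, T) = (12 + 4*T) + M = 12 + M + 4*T)
(o(n(4, h(5)), 6) + 6)*(-1) = ((12 + 18*4 + 4*6) + 6)*(-1) = ((12 + 72 + 24) + 6)*(-1) = (108 + 6)*(-1) = 114*(-1) = -114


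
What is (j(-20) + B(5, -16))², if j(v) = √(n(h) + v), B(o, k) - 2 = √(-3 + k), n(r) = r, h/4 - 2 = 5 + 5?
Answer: (2 + 2*√7 + I*√19)² ≈ 34.166 + 63.566*I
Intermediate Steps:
h = 48 (h = 8 + 4*(5 + 5) = 8 + 4*10 = 8 + 40 = 48)
B(o, k) = 2 + √(-3 + k)
j(v) = √(48 + v)
(j(-20) + B(5, -16))² = (√(48 - 20) + (2 + √(-3 - 16)))² = (√28 + (2 + √(-19)))² = (2*√7 + (2 + I*√19))² = (2 + 2*√7 + I*√19)²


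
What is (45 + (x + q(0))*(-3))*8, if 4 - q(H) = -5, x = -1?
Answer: 168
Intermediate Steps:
q(H) = 9 (q(H) = 4 - 1*(-5) = 4 + 5 = 9)
(45 + (x + q(0))*(-3))*8 = (45 + (-1 + 9)*(-3))*8 = (45 + 8*(-3))*8 = (45 - 24)*8 = 21*8 = 168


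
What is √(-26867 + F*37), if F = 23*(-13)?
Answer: I*√37930 ≈ 194.76*I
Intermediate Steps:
F = -299
√(-26867 + F*37) = √(-26867 - 299*37) = √(-26867 - 11063) = √(-37930) = I*√37930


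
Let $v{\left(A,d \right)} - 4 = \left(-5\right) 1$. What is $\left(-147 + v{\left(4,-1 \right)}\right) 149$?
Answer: $-22052$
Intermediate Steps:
$v{\left(A,d \right)} = -1$ ($v{\left(A,d \right)} = 4 - 5 = -1$)
$\left(-147 + v{\left(4,-1 \right)}\right) 149 = \left(-147 - 1\right) 149 = \left(-148\right) 149 = -22052$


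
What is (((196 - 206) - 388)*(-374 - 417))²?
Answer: 99110373124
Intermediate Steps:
(((196 - 206) - 388)*(-374 - 417))² = ((-10 - 388)*(-791))² = (-398*(-791))² = 314818² = 99110373124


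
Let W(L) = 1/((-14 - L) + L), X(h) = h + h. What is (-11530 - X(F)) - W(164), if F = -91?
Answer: -158871/14 ≈ -11348.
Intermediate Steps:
X(h) = 2*h
W(L) = -1/14 (W(L) = 1/(-14) = -1/14)
(-11530 - X(F)) - W(164) = (-11530 - 2*(-91)) - 1*(-1/14) = (-11530 - 1*(-182)) + 1/14 = (-11530 + 182) + 1/14 = -11348 + 1/14 = -158871/14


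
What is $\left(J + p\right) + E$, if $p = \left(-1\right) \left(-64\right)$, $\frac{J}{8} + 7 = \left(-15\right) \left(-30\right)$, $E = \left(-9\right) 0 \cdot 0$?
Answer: $3608$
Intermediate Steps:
$E = 0$ ($E = 0 \cdot 0 = 0$)
$J = 3544$ ($J = -56 + 8 \left(\left(-15\right) \left(-30\right)\right) = -56 + 8 \cdot 450 = -56 + 3600 = 3544$)
$p = 64$
$\left(J + p\right) + E = \left(3544 + 64\right) + 0 = 3608 + 0 = 3608$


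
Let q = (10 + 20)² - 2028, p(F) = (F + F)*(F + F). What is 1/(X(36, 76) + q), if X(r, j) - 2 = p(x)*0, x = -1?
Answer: -1/1126 ≈ -0.00088810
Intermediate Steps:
p(F) = 4*F² (p(F) = (2*F)*(2*F) = 4*F²)
X(r, j) = 2 (X(r, j) = 2 + (4*(-1)²)*0 = 2 + (4*1)*0 = 2 + 4*0 = 2 + 0 = 2)
q = -1128 (q = 30² - 2028 = 900 - 2028 = -1128)
1/(X(36, 76) + q) = 1/(2 - 1128) = 1/(-1126) = -1/1126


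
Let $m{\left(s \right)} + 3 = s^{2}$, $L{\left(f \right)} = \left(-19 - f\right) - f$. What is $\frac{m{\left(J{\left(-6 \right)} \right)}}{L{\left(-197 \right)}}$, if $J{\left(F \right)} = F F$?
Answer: $\frac{431}{125} \approx 3.448$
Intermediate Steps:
$L{\left(f \right)} = -19 - 2 f$
$J{\left(F \right)} = F^{2}$
$m{\left(s \right)} = -3 + s^{2}$
$\frac{m{\left(J{\left(-6 \right)} \right)}}{L{\left(-197 \right)}} = \frac{-3 + \left(\left(-6\right)^{2}\right)^{2}}{-19 - -394} = \frac{-3 + 36^{2}}{-19 + 394} = \frac{-3 + 1296}{375} = 1293 \cdot \frac{1}{375} = \frac{431}{125}$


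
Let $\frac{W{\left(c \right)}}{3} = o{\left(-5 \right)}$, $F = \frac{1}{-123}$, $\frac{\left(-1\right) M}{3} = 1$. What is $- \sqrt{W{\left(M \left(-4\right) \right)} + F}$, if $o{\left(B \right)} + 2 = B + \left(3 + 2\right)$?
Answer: $- \frac{i \sqrt{90897}}{123} \approx - 2.4511 i$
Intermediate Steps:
$M = -3$ ($M = \left(-3\right) 1 = -3$)
$F = - \frac{1}{123} \approx -0.0081301$
$o{\left(B \right)} = 3 + B$ ($o{\left(B \right)} = -2 + \left(B + \left(3 + 2\right)\right) = -2 + \left(B + 5\right) = -2 + \left(5 + B\right) = 3 + B$)
$W{\left(c \right)} = -6$ ($W{\left(c \right)} = 3 \left(3 - 5\right) = 3 \left(-2\right) = -6$)
$- \sqrt{W{\left(M \left(-4\right) \right)} + F} = - \sqrt{-6 - \frac{1}{123}} = - \sqrt{- \frac{739}{123}} = - \frac{i \sqrt{90897}}{123}$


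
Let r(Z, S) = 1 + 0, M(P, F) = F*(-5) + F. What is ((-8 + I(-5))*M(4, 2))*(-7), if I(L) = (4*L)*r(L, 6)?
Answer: -1568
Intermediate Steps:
M(P, F) = -4*F (M(P, F) = -5*F + F = -4*F)
r(Z, S) = 1
I(L) = 4*L (I(L) = (4*L)*1 = 4*L)
((-8 + I(-5))*M(4, 2))*(-7) = ((-8 + 4*(-5))*(-4*2))*(-7) = ((-8 - 20)*(-8))*(-7) = -28*(-8)*(-7) = 224*(-7) = -1568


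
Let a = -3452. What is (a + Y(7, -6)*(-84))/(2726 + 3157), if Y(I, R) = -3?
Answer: -3200/5883 ≈ -0.54394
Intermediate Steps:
(a + Y(7, -6)*(-84))/(2726 + 3157) = (-3452 - 3*(-84))/(2726 + 3157) = (-3452 + 252)/5883 = -3200*1/5883 = -3200/5883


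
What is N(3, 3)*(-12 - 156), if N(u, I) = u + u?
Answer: -1008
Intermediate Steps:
N(u, I) = 2*u
N(3, 3)*(-12 - 156) = (2*3)*(-12 - 156) = 6*(-168) = -1008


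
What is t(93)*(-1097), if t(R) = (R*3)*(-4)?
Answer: 1224252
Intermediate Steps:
t(R) = -12*R (t(R) = (3*R)*(-4) = -12*R)
t(93)*(-1097) = -12*93*(-1097) = -1116*(-1097) = 1224252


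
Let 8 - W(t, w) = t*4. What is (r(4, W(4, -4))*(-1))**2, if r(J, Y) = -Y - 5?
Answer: 9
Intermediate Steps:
W(t, w) = 8 - 4*t (W(t, w) = 8 - t*4 = 8 - 4*t)
r(J, Y) = -5 - Y
(r(4, W(4, -4))*(-1))**2 = ((-5 - (8 - 4*4))*(-1))**2 = ((-5 - (8 - 16))*(-1))**2 = ((-5 - 1*(-8))*(-1))**2 = ((-5 + 8)*(-1))**2 = (3*(-1))**2 = (-3)**2 = 9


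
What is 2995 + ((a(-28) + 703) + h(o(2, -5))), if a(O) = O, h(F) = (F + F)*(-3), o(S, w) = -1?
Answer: 3676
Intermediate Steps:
h(F) = -6*F (h(F) = (2*F)*(-3) = -6*F)
2995 + ((a(-28) + 703) + h(o(2, -5))) = 2995 + ((-28 + 703) - 6*(-1)) = 2995 + (675 + 6) = 2995 + 681 = 3676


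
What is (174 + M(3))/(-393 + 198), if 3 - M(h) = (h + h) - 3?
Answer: -58/65 ≈ -0.89231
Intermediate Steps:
M(h) = 6 - 2*h (M(h) = 3 - ((h + h) - 3) = 3 - (2*h - 3) = 3 - (-3 + 2*h) = 3 + (3 - 2*h) = 6 - 2*h)
(174 + M(3))/(-393 + 198) = (174 + (6 - 2*3))/(-393 + 198) = (174 + (6 - 6))/(-195) = (174 + 0)*(-1/195) = 174*(-1/195) = -58/65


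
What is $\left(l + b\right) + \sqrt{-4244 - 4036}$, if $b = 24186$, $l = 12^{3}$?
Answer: $25914 + 6 i \sqrt{230} \approx 25914.0 + 90.995 i$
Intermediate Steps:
$l = 1728$
$\left(l + b\right) + \sqrt{-4244 - 4036} = \left(1728 + 24186\right) + \sqrt{-4244 - 4036} = 25914 + \sqrt{-8280} = 25914 + 6 i \sqrt{230}$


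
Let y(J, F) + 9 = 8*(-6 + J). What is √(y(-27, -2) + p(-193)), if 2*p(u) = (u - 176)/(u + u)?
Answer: I*√40604691/386 ≈ 16.508*I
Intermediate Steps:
p(u) = (-176 + u)/(4*u) (p(u) = ((u - 176)/(u + u))/2 = ((-176 + u)/((2*u)))/2 = ((-176 + u)*(1/(2*u)))/2 = ((-176 + u)/(2*u))/2 = (-176 + u)/(4*u))
y(J, F) = -57 + 8*J (y(J, F) = -9 + 8*(-6 + J) = -9 + (-48 + 8*J) = -57 + 8*J)
√(y(-27, -2) + p(-193)) = √((-57 + 8*(-27)) + (¼)*(-176 - 193)/(-193)) = √((-57 - 216) + (¼)*(-1/193)*(-369)) = √(-273 + 369/772) = √(-210387/772) = I*√40604691/386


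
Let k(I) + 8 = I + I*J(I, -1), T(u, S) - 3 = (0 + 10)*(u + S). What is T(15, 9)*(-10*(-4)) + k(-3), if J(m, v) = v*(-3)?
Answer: 9700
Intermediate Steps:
T(u, S) = 3 + 10*S + 10*u (T(u, S) = 3 + (0 + 10)*(u + S) = 3 + 10*(S + u) = 3 + (10*S + 10*u) = 3 + 10*S + 10*u)
J(m, v) = -3*v
k(I) = -8 + 4*I (k(I) = -8 + (I + I*(-3*(-1))) = -8 + (I + I*3) = -8 + (I + 3*I) = -8 + 4*I)
T(15, 9)*(-10*(-4)) + k(-3) = (3 + 10*9 + 10*15)*(-10*(-4)) + (-8 + 4*(-3)) = (3 + 90 + 150)*40 + (-8 - 12) = 243*40 - 20 = 9720 - 20 = 9700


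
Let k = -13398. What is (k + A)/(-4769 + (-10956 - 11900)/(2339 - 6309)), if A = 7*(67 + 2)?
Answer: 8545425/3151679 ≈ 2.7114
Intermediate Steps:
A = 483 (A = 7*69 = 483)
(k + A)/(-4769 + (-10956 - 11900)/(2339 - 6309)) = (-13398 + 483)/(-4769 + (-10956 - 11900)/(2339 - 6309)) = -12915/(-4769 - 22856/(-3970)) = -12915/(-4769 - 22856*(-1/3970)) = -12915/(-4769 + 11428/1985) = -12915/(-9455037/1985) = -12915*(-1985/9455037) = 8545425/3151679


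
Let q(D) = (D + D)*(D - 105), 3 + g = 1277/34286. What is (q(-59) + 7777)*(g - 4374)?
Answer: -4071209557305/34286 ≈ -1.1874e+8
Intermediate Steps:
g = -101581/34286 (g = -3 + 1277/34286 = -101581/34286 ≈ -2.9628)
q(D) = 2*D*(-105 + D) (q(D) = (2*D)*(-105 + D) = 2*D*(-105 + D))
(q(-59) + 7777)*(g - 4374) = (2*(-59)*(-105 - 59) + 7777)*(-101581/34286 - 4374) = (2*(-59)*(-164) + 7777)*(-150068545/34286) = (19352 + 7777)*(-150068545/34286) = 27129*(-150068545/34286) = -4071209557305/34286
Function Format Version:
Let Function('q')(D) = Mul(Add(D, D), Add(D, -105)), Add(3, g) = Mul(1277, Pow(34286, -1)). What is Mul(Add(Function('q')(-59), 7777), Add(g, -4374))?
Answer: Rational(-4071209557305, 34286) ≈ -1.1874e+8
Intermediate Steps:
g = Rational(-101581, 34286) (g = Add(-3, Mul(1277, Pow(34286, -1))) = Add(-3, Mul(1277, Rational(1, 34286))) = Add(-3, Rational(1277, 34286)) = Rational(-101581, 34286) ≈ -2.9628)
Function('q')(D) = Mul(2, D, Add(-105, D)) (Function('q')(D) = Mul(Mul(2, D), Add(-105, D)) = Mul(2, D, Add(-105, D)))
Mul(Add(Function('q')(-59), 7777), Add(g, -4374)) = Mul(Add(Mul(2, -59, Add(-105, -59)), 7777), Add(Rational(-101581, 34286), -4374)) = Mul(Add(Mul(2, -59, -164), 7777), Rational(-150068545, 34286)) = Mul(Add(19352, 7777), Rational(-150068545, 34286)) = Mul(27129, Rational(-150068545, 34286)) = Rational(-4071209557305, 34286)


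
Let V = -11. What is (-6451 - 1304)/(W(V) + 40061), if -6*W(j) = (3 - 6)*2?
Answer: -235/1214 ≈ -0.19357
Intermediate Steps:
W(j) = 1 (W(j) = -(3 - 6)*2/6 = -(-1)*2/2 = -⅙*(-6) = 1)
(-6451 - 1304)/(W(V) + 40061) = (-6451 - 1304)/(1 + 40061) = -7755/40062 = -7755*1/40062 = -235/1214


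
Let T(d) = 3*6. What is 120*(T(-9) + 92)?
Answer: 13200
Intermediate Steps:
T(d) = 18
120*(T(-9) + 92) = 120*(18 + 92) = 120*110 = 13200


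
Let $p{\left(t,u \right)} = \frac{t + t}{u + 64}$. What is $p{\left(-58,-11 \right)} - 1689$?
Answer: $- \frac{89633}{53} \approx -1691.2$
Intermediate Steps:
$p{\left(t,u \right)} = \frac{2 t}{64 + u}$
$p{\left(-58,-11 \right)} - 1689 = 2 \left(-58\right) \frac{1}{64 - 11} - 1689 = 2 \left(-58\right) \frac{1}{53} - 1689 = - \frac{116}{53} - 1689 = - \frac{89633}{53}$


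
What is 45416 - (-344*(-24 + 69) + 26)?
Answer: 60870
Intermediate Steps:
45416 - (-344*(-24 + 69) + 26) = 45416 - (-344*45 + 26) = 45416 - (-15480 + 26) = 45416 - 1*(-15454) = 45416 + 15454 = 60870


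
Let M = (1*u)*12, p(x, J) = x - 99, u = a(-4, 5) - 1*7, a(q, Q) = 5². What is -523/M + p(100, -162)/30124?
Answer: -3938659/1626696 ≈ -2.4213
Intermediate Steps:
a(q, Q) = 25
u = 18 (u = 25 - 1*7 = 25 - 7 = 18)
p(x, J) = -99 + x
M = 216 (M = (1*18)*12 = 18*12 = 216)
-523/M + p(100, -162)/30124 = -523/216 + (-99 + 100)/30124 = -523*1/216 + 1*(1/30124) = -523/216 + 1/30124 = -3938659/1626696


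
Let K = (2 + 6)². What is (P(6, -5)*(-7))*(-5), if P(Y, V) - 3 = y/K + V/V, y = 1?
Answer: 8995/64 ≈ 140.55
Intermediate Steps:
K = 64 (K = 8² = 64)
P(Y, V) = 257/64 (P(Y, V) = 3 + (1/64 + V/V) = 3 + (1*(1/64) + 1) = 3 + (1/64 + 1) = 3 + 65/64 = 257/64)
(P(6, -5)*(-7))*(-5) = ((257/64)*(-7))*(-5) = -1799/64*(-5) = 8995/64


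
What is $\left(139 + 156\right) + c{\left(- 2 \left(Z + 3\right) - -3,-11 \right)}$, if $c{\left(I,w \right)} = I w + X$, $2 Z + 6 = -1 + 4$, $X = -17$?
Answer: $278$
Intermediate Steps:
$Z = - \frac{3}{2}$ ($Z = -3 + \frac{-1 + 4}{2} = -3 + \frac{1}{2} \cdot 3 = -3 + \frac{3}{2} = - \frac{3}{2} \approx -1.5$)
$c{\left(I,w \right)} = -17 + I w$ ($c{\left(I,w \right)} = I w - 17 = -17 + I w$)
$\left(139 + 156\right) + c{\left(- 2 \left(Z + 3\right) - -3,-11 \right)} = \left(139 + 156\right) - \left(17 - \left(- 2 \left(- \frac{3}{2} + 3\right) - -3\right) \left(-11\right)\right) = 295 - \left(17 - \left(\left(-2\right) \frac{3}{2} + 3\right) \left(-11\right)\right) = 295 - \left(17 - \left(-3 + 3\right) \left(-11\right)\right) = 295 + \left(-17 + 0 \left(-11\right)\right) = 295 + \left(-17 + 0\right) = 295 - 17 = 278$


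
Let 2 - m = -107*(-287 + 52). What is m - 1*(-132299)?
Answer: 107156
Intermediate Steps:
m = -25143 (m = 2 - (-107)*(-287 + 52) = 2 - (-107)*(-235) = 2 - 1*25145 = 2 - 25145 = -25143)
m - 1*(-132299) = -25143 - 1*(-132299) = -25143 + 132299 = 107156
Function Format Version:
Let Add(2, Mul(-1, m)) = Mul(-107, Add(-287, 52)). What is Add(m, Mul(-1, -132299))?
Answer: 107156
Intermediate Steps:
m = -25143 (m = Add(2, Mul(-1, Mul(-107, Add(-287, 52)))) = Add(2, Mul(-1, Mul(-107, -235))) = Add(2, Mul(-1, 25145)) = Add(2, -25145) = -25143)
Add(m, Mul(-1, -132299)) = Add(-25143, Mul(-1, -132299)) = Add(-25143, 132299) = 107156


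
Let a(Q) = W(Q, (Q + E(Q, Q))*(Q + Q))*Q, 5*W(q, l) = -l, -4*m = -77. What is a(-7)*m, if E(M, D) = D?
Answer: 26411/5 ≈ 5282.2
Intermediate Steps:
m = 77/4 (m = -¼*(-77) = 77/4 ≈ 19.250)
W(q, l) = -l/5 (W(q, l) = (-l)/5 = -l/5)
a(Q) = -4*Q³/5 (a(Q) = (-(Q + Q)*(Q + Q)/5)*Q = (-2*Q*2*Q/5)*Q = (-4*Q²/5)*Q = -4*Q³/5)
a(-7)*m = -⅘*(-7)³*(77/4) = -⅘*(-343)*(77/4) = (1372/5)*(77/4) = 26411/5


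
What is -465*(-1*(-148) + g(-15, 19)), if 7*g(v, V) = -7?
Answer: -68355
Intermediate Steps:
g(v, V) = -1 (g(v, V) = (⅐)*(-7) = -1)
-465*(-1*(-148) + g(-15, 19)) = -465*(-1*(-148) - 1) = -465*(148 - 1) = -465*147 = -68355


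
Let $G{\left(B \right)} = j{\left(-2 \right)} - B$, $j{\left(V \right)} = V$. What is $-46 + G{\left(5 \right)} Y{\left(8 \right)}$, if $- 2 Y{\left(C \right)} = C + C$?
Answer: $10$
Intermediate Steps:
$Y{\left(C \right)} = - C$ ($Y{\left(C \right)} = - \frac{C + C}{2} = - \frac{2 C}{2} = - C$)
$G{\left(B \right)} = -2 - B$
$-46 + G{\left(5 \right)} Y{\left(8 \right)} = -46 + \left(-2 - 5\right) \left(\left(-1\right) 8\right) = -46 + \left(-2 - 5\right) \left(-8\right) = -46 - -56 = -46 + 56 = 10$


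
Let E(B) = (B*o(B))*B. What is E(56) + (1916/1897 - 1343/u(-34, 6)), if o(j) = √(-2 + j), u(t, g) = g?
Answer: -2536175/11382 + 9408*√6 ≈ 22822.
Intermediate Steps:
E(B) = B²*√(-2 + B) (E(B) = (B*√(-2 + B))*B = B²*√(-2 + B))
E(56) + (1916/1897 - 1343/u(-34, 6)) = 56²*√(-2 + 56) + (1916/1897 - 1343/6) = 3136*√54 + (1916*(1/1897) - 1343*⅙) = 3136*(3*√6) + (1916/1897 - 1343/6) = 9408*√6 - 2536175/11382 = -2536175/11382 + 9408*√6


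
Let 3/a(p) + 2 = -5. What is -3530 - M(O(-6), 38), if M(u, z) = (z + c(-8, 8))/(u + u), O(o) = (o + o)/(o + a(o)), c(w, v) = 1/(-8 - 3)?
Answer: -2180735/616 ≈ -3540.2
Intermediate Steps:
a(p) = -3/7 (a(p) = 3/(-2 - 5) = 3/(-7) = 3*(-1/7) = -3/7)
c(w, v) = -1/11 (c(w, v) = 1/(-11) = -1/11)
O(o) = 2*o/(-3/7 + o) (O(o) = (o + o)/(o - 3/7) = (2*o)/(-3/7 + o) = 2*o/(-3/7 + o))
M(u, z) = (-1/11 + z)/(2*u) (M(u, z) = (z - 1/11)/(u + u) = (-1/11 + z)/((2*u)) = (-1/11 + z)*(1/(2*u)) = (-1/11 + z)/(2*u))
-3530 - M(O(-6), 38) = -3530 - (-1 + 11*38)/(22*(14*(-6)/(-3 + 7*(-6)))) = -3530 - (-1 + 418)/(22*(14*(-6)/(-3 - 42))) = -3530 - 417/(22*(14*(-6)/(-45))) = -3530 - 417/(22*(14*(-6)*(-1/45))) = -3530 - 417/(22*28/15) = -3530 - 15*417/(22*28) = -3530 - 1*6255/616 = -3530 - 6255/616 = -2180735/616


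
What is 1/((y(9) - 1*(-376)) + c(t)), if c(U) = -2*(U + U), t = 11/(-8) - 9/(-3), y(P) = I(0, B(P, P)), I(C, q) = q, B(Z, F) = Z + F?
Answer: 2/775 ≈ 0.0025806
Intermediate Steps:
B(Z, F) = F + Z
y(P) = 2*P (y(P) = P + P = 2*P)
t = 13/8 (t = 11*(-⅛) - 9*(-⅓) = -11/8 + 3 = 13/8 ≈ 1.6250)
c(U) = -4*U
1/((y(9) - 1*(-376)) + c(t)) = 1/((2*9 - 1*(-376)) - 4*13/8) = 1/((18 + 376) - 13/2) = 1/(394 - 13/2) = 1/(775/2) = 2/775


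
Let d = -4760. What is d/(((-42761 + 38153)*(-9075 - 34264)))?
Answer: -595/24963264 ≈ -2.3835e-5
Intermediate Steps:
d/(((-42761 + 38153)*(-9075 - 34264))) = -4760*1/((-42761 + 38153)*(-9075 - 34264)) = -4760/((-4608*(-43339))) = -4760/199706112 = -4760*1/199706112 = -595/24963264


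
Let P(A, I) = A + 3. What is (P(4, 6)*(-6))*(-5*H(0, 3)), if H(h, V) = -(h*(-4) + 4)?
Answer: -840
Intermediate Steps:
P(A, I) = 3 + A
H(h, V) = -4 + 4*h (H(h, V) = -(-4*h + 4) = -(4 - 4*h) = -4 + 4*h)
(P(4, 6)*(-6))*(-5*H(0, 3)) = ((3 + 4)*(-6))*(-5*(-4 + 4*0)) = (7*(-6))*(-5*(-4 + 0)) = -(-210)*(-4) = -42*20 = -840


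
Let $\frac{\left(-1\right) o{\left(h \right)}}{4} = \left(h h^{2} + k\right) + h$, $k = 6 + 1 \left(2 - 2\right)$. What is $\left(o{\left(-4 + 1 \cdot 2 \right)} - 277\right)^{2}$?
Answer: $68121$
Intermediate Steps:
$k = 6$ ($k = 6 + 1 \left(2 - 2\right) = 6 + 1 \cdot 0 = 6 + 0 = 6$)
$o{\left(h \right)} = -24 - 4 h - 4 h^{3}$ ($o{\left(h \right)} = - 4 \left(\left(h h^{2} + 6\right) + h\right) = - 4 \left(\left(h^{3} + 6\right) + h\right) = - 4 \left(\left(6 + h^{3}\right) + h\right) = - 4 \left(6 + h + h^{3}\right) = -24 - 4 h - 4 h^{3}$)
$\left(o{\left(-4 + 1 \cdot 2 \right)} - 277\right)^{2} = \left(\left(-24 - 4 \left(-4 + 1 \cdot 2\right) - 4 \left(-4 + 1 \cdot 2\right)^{3}\right) - 277\right)^{2} = \left(\left(-24 - 4 \left(-4 + 2\right) - 4 \left(-4 + 2\right)^{3}\right) - 277\right)^{2} = \left(\left(-24 - -8 - 4 \left(-2\right)^{3}\right) - 277\right)^{2} = \left(\left(-24 + 8 - -32\right) - 277\right)^{2} = \left(\left(-24 + 8 + 32\right) - 277\right)^{2} = \left(16 - 277\right)^{2} = \left(-261\right)^{2} = 68121$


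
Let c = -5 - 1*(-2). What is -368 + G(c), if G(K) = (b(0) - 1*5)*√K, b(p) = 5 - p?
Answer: -368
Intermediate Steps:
c = -3 (c = -5 + 2 = -3)
G(K) = 0 (G(K) = ((5 - 1*0) - 1*5)*√K = ((5 + 0) - 5)*√K = (5 - 5)*√K = 0*√K = 0)
-368 + G(c) = -368 + 0 = -368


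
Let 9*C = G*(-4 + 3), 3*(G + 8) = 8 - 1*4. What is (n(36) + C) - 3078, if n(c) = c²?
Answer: -48094/27 ≈ -1781.3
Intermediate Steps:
G = -20/3 (G = -8 + (8 - 1*4)/3 = -8 + (8 - 4)/3 = -8 + (⅓)*4 = -8 + 4/3 = -20/3 ≈ -6.6667)
C = 20/27 (C = (-20*(-4 + 3)/3)/9 = (-20/3*(-1))/9 = (⅑)*(20/3) = 20/27 ≈ 0.74074)
(n(36) + C) - 3078 = (36² + 20/27) - 3078 = (1296 + 20/27) - 3078 = 35012/27 - 3078 = -48094/27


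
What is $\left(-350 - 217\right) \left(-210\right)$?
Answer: $119070$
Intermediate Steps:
$\left(-350 - 217\right) \left(-210\right) = \left(-567\right) \left(-210\right) = 119070$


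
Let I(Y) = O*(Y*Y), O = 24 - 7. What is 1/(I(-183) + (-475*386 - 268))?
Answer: 1/385695 ≈ 2.5927e-6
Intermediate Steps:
O = 17
I(Y) = 17*Y**2 (I(Y) = 17*(Y*Y) = 17*Y**2)
1/(I(-183) + (-475*386 - 268)) = 1/(17*(-183)**2 + (-475*386 - 268)) = 1/(17*33489 + (-183350 - 268)) = 1/(569313 - 183618) = 1/385695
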